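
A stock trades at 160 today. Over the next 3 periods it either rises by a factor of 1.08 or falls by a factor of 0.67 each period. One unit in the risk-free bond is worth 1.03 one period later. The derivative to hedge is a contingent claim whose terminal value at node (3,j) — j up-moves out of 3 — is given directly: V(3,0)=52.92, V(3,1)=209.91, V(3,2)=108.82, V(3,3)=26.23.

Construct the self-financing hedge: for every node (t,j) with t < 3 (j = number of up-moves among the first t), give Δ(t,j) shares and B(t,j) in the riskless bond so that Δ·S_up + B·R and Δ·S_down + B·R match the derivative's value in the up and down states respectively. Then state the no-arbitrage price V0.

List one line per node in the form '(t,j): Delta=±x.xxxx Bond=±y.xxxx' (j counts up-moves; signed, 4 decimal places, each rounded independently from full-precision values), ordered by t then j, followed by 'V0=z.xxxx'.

(0,0): Delta=-1.1925 Bond=242.7449
(1,0): Delta=-1.5378 Bond=287.0478
(1,1): Delta=-1.1627 Bond=244.8855
(2,0): Delta=5.3311 Bond=-197.6938
(2,1): Delta=-2.1296 Bond=364.1804
(2,2): Delta=-1.0794 Bond=236.6836
V0=51.9523

No-arbitrage ⇒ martingale measure with p* = (R−d)/(u−d) = 0.8780.
Terminal values V(3,·): V(3,0)=52.9200, V(3,1)=209.9100, V(3,2)=108.8200, V(3,3)=26.2300
  t=2,j=0: stock 71.8240 → up 77.5699 (V=209.9100), down 48.1221 (V=52.9200). Price 185.2086; hedge Δ=5.3311, bond B=-197.6938.
  t=2,j=1: stock 115.7760 → up 125.0381 (V=108.8200), down 77.5699 (V=209.9100). Price 117.6195; hedge Δ=-2.1296, bond B=364.1804.
  t=2,j=2: stock 186.6240 → up 201.5539 (V=26.2300), down 125.0381 (V=108.8200). Price 35.2446; hedge Δ=-1.0794, bond B=236.6836.
  t=1,j=0: stock 107.2000 → up 115.7760 (V=117.6195), down 71.8240 (V=185.2086). Price 122.1962; hedge Δ=-1.5378, bond B=287.0478.
  t=1,j=1: stock 172.8000 → up 186.6240 (V=35.2446), down 115.7760 (V=117.6195). Price 43.9712; hedge Δ=-1.1627, bond B=244.8855.
  t=0,j=0: stock 160.0000 → up 172.8000 (V=43.9712), down 107.2000 (V=122.1962). Price 51.9523; hedge Δ=-1.1925, bond B=242.7449.
Root portfolio cost Δ·160+B reproduces V0=51.9523.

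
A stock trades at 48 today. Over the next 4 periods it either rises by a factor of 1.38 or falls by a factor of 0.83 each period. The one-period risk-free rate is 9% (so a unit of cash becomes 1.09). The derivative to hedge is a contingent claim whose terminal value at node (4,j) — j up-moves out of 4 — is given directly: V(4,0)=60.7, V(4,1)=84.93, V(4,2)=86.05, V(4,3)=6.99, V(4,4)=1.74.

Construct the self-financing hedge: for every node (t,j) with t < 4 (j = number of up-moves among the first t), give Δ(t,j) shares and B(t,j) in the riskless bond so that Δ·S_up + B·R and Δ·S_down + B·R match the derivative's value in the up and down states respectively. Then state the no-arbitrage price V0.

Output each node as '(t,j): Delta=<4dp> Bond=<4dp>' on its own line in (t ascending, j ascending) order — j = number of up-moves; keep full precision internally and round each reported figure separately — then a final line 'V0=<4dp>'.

No-arbitrage ⇒ martingale measure with p* = (R−d)/(u−d) = 0.4727.
Terminal payoffs: V(4,0)=60.7000, V(4,1)=84.9300, V(4,2)=86.0500, V(4,3)=6.9900, V(4,4)=1.7400
Node (3,0) S=27.4458: V=(p*·84.9300+(1−p*)·60.7000)/1.09=66.1965; Δ=(84.9300−60.7000)/(37.8752−22.7800)=1.6051; B=V−Δ·S=22.1420
Node (3,1) S=45.6327: V=(p*·86.0500+(1−p*)·84.9300)/1.09=78.4032; Δ=(86.0500−84.9300)/(62.9732−37.8752)=0.0446; B=V−Δ·S=76.3668
Node (3,2) S=75.8713: V=(p*·6.9900+(1−p*)·86.0500)/1.09=44.6570; Δ=(6.9900−86.0500)/(104.7024−62.9732)=-1.8946; B=V−Δ·S=188.4025
Node (3,3) S=126.1475: V=(p*·1.7400+(1−p*)·6.9900)/1.09=4.1359; Δ=(1.7400−6.9900)/(174.0835−104.7024)=-0.0757; B=V−Δ·S=13.6814
Node (2,0) S=33.0672: V=(p*·78.4032+(1−p*)·66.1965)/1.09=66.0247; Δ=(78.4032−66.1965)/(45.6327−27.4458)=0.6712; B=V−Δ·S=43.8308
Node (2,1) S=54.9792: V=(p*·44.6570+(1−p*)·78.4032)/1.09=57.2940; Δ=(44.6570−78.4032)/(75.8713−45.6327)=-1.1160; B=V−Δ·S=118.6506
Node (2,2) S=91.4112: V=(p*·4.1359+(1−p*)·44.6570)/1.09=23.3960; Δ=(4.1359−44.6570)/(126.1475−75.8713)=-0.8060; B=V−Δ·S=97.0707
Node (1,0) S=39.8400: V=(p*·57.2940+(1−p*)·66.0247)/1.09=56.7867; Δ=(57.2940−66.0247)/(54.9792−33.0672)=-0.3984; B=V−Δ·S=72.6607
Node (1,1) S=66.2400: V=(p*·23.3960+(1−p*)·57.2940)/1.09=37.8619; Δ=(23.3960−57.2940)/(91.4112−54.9792)=-0.9304; B=V−Δ·S=99.4947
Node (0,0) S=48.0000: V=(p*·37.8619+(1−p*)·56.7867)/1.09=43.8903; Δ=(37.8619−56.7867)/(66.2400−39.8400)=-0.7168; B=V−Δ·S=78.2989
Each (Δ,B) replicates both successor values, so the strategy is self-financing and V0 is arbitrage-free.

(0,0): Delta=-0.7168 Bond=78.2989
(1,0): Delta=-0.3984 Bond=72.6607
(1,1): Delta=-0.9304 Bond=99.4947
(2,0): Delta=0.6712 Bond=43.8308
(2,1): Delta=-1.1160 Bond=118.6506
(2,2): Delta=-0.8060 Bond=97.0707
(3,0): Delta=1.6051 Bond=22.1420
(3,1): Delta=0.0446 Bond=76.3668
(3,2): Delta=-1.8946 Bond=188.4025
(3,3): Delta=-0.0757 Bond=13.6814
V0=43.8903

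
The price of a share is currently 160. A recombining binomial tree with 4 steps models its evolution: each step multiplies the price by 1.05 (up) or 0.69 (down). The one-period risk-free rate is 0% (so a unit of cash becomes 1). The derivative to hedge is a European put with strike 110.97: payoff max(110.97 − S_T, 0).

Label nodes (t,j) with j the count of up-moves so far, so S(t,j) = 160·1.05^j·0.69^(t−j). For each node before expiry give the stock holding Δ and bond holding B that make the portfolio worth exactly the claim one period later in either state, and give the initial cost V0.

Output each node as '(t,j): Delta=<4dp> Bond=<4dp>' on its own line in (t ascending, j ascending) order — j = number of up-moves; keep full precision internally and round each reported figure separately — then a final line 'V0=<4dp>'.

(0,0): Delta=-0.1705 Bond=30.1455
(1,0): Delta=-0.6860 Bond=87.0481
(1,1): Delta=-0.1159 Bond=20.9676
(2,0): Delta=-1.0000 Bond=110.9700
(2,1): Delta=-0.6527 Bond=83.1897
(2,2): Delta=-0.0590 Bond=10.9318
(3,0): Delta=-1.0000 Bond=110.9700
(3,1): Delta=-1.0000 Bond=110.9700
(3,2): Delta=-0.6159 Bond=78.7090
(3,3): Delta=0.0000 Bond=0.0000
V0=2.8586

Under the risk-neutral measure, an up-move has probability p* = (R−d)/(u−d) = 0.8611 and values discount at R = 1.
At expiry t=4: V(4,0)=74.7026, V(4,1)=55.7805, V(4,2)=26.9860, V(4,3)=0.0000, V(4,4)=0.0000
(3,0): S=52.5614. Δ = (V_up−V_dn)/(S_up−S_dn) = (55.7805−74.7026)/(55.1895−36.2674) = -1.0000. V = [p*·55.7805 + (1−p*)·74.7026]/1 = 58.4086. B = V − Δ·S = 110.9700.
(3,1): S=79.9848. Δ = (V_up−V_dn)/(S_up−S_dn) = (26.9860−55.7805)/(83.9840−55.1895) = -1.0000. V = [p*·26.9860 + (1−p*)·55.7805]/1 = 30.9852. B = V − Δ·S = 110.9700.
(3,2): S=121.7160. Δ = (V_up−V_dn)/(S_up−S_dn) = (0.0000−26.9860)/(127.8018−83.9840) = -0.6159. V = [p*·0.0000 + (1−p*)·26.9860]/1 = 3.7481. B = V − Δ·S = 78.7091.
(3,3): S=185.2200. Δ = (V_up−V_dn)/(S_up−S_dn) = (0.0000−0.0000)/(194.4810−127.8018) = 0.0000. V = [p*·0.0000 + (1−p*)·0.0000]/1 = 0.0000. B = V − Δ·S = 0.0000.
(2,0): S=76.1760. Δ = (V_up−V_dn)/(S_up−S_dn) = (30.9852−58.4086)/(79.9848−52.5614) = -1.0000. V = [p*·30.9852 + (1−p*)·58.4086]/1 = 34.7940. B = V − Δ·S = 110.9700.
(2,1): S=115.9200. Δ = (V_up−V_dn)/(S_up−S_dn) = (3.7481−30.9852)/(121.7160−79.9848) = -0.6527. V = [p*·3.7481 + (1−p*)·30.9852]/1 = 7.5310. B = V − Δ·S = 83.1897.
(2,2): S=176.4000. Δ = (V_up−V_dn)/(S_up−S_dn) = (0.0000−3.7481)/(185.2200−121.7160) = -0.0590. V = [p*·0.0000 + (1−p*)·3.7481]/1 = 0.5206. B = V − Δ·S = 10.9318.
(1,0): S=110.4000. Δ = (V_up−V_dn)/(S_up−S_dn) = (7.5310−34.7940)/(115.9200−76.1760) = -0.6860. V = [p*·7.5310 + (1−p*)·34.7940]/1 = 11.3175. B = V − Δ·S = 87.0481.
(1,1): S=168.0000. Δ = (V_up−V_dn)/(S_up−S_dn) = (0.5206−7.5310)/(176.4000−115.9200) = -0.1159. V = [p*·0.5206 + (1−p*)·7.5310]/1 = 1.4942. B = V − Δ·S = 20.9676.
(0,0): S=160.0000. Δ = (V_up−V_dn)/(S_up−S_dn) = (1.4942−11.3175)/(168.0000−110.4000) = -0.1705. V = [p*·1.4942 + (1−p*)·11.3175]/1 = 2.8586. B = V − Δ·S = 30.1455.
Self-financing check: at every node Δ·S+B equals the discounted successor values.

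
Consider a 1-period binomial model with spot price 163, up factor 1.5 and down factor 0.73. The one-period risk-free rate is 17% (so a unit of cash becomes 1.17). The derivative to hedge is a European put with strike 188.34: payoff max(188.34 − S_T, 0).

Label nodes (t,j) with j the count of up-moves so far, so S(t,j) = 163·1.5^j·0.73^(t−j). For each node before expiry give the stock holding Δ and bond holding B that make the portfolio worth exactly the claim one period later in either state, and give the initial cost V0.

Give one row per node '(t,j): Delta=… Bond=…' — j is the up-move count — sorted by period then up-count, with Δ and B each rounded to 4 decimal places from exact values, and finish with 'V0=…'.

(0,0): Delta=-0.5525 Bond=115.4679
V0=25.4029

Since d<R<u, set p* = (R−d)/(u−d) = 0.5714; price each node as the discounted p*-expectation of its children.
Terminal payoffs: V(1,0)=69.3500, V(1,1)=0.0000
Node (0,0) S=163.0000: V=(p*·0.0000+(1−p*)·69.3500)/1.17=25.4029; Δ=(0.0000−69.3500)/(244.5000−118.9900)=-0.5525; B=V−Δ·S=115.4679
Root portfolio cost Δ·163+B reproduces V0=25.4029.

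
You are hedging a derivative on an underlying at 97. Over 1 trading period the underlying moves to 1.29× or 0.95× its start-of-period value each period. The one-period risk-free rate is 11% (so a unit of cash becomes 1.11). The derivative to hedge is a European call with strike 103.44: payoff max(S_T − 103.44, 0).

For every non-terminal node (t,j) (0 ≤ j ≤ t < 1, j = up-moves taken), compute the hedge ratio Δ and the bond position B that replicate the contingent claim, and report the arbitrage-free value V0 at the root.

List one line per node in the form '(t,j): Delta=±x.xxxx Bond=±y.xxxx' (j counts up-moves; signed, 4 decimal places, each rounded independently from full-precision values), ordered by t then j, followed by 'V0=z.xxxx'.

Under the risk-neutral measure, an up-move has probability p* = (R−d)/(u−d) = 0.4706 and values discount at R = 1.11.
Terminal payoffs: V(1,0)=0.0000, V(1,1)=21.6900
Node (0,0) S=97.0000: V=(p*·21.6900+(1−p*)·0.0000)/1.11=9.1955; Δ=(21.6900−0.0000)/(125.1300−92.1500)=0.6577; B=V−Δ·S=-54.5986
Self-financing check: at every node Δ·S+B equals the discounted successor values.

(0,0): Delta=0.6577 Bond=-54.5986
V0=9.1955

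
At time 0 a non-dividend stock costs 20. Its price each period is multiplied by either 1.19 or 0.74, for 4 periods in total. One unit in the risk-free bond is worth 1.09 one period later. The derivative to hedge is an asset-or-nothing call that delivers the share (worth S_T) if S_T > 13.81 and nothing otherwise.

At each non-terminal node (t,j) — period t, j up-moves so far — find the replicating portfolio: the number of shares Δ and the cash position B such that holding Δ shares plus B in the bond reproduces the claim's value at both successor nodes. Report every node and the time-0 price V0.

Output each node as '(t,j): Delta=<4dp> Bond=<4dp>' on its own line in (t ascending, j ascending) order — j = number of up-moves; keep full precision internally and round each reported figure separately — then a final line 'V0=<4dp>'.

(0,0): Delta=1.0919 Bond=-2.0819
(1,0): Delta=1.3986 Bond=-6.8077
(1,1): Delta=1.0374 Bond=-0.9725
(2,0): Delta=2.2455 Bond=-16.6959
(2,1): Delta=1.2481 Bond=-4.7702
(2,2): Delta=1.0000 Bond=0.0000
(3,0): Delta=0.0000 Bond=0.0000
(3,1): Delta=2.6444 Bond=-23.3981
(3,2): Delta=1.0000 Bond=0.0000
(3,3): Delta=1.0000 Bond=0.0000
V0=19.7564

No-arbitrage ⇒ martingale measure with p* = (R−d)/(u−d) = 0.7778.
At expiry t=4: V(4,0)=0.0000, V(4,1)=0.0000, V(4,2)=15.5091, V(4,3)=24.9404, V(4,4)=40.1068
  t=3,j=0: stock 8.1045 → up 9.6443 (V=0.0000), down 5.9973 (V=0.0000). Price 0.0000; hedge Δ=0.0000, bond B=0.0000.
  t=3,j=1: stock 13.0329 → up 15.5091 (V=15.5091), down 9.6443 (V=0.0000). Price 11.0667; hedge Δ=2.6444, bond B=-23.3981.
  t=3,j=2: stock 20.9583 → up 24.9404 (V=24.9404), down 15.5091 (V=15.5091). Price 20.9583; hedge Δ=1.0000, bond B=0.0000.
  t=3,j=3: stock 33.7032 → up 40.1068 (V=40.1068), down 24.9404 (V=24.9404). Price 33.7032; hedge Δ=1.0000, bond B=0.0000.
  t=2,j=0: stock 10.9520 → up 13.0329 (V=11.0667), down 8.1045 (V=0.0000). Price 7.8967; hedge Δ=2.2455, bond B=-16.6959.
  t=2,j=1: stock 17.6120 → up 20.9583 (V=20.9583), down 13.0329 (V=11.0667). Price 17.2111; hedge Δ=1.2481, bond B=-4.7702.
  t=2,j=2: stock 28.3220 → up 33.7032 (V=33.7032), down 20.9583 (V=20.9583). Price 28.3220; hedge Δ=1.0000, bond B=0.0000.
  t=1,j=0: stock 14.8000 → up 17.6120 (V=17.2111), down 10.9520 (V=7.8967). Price 13.8911; hedge Δ=1.3986, bond B=-6.8077.
  t=1,j=1: stock 23.8000 → up 28.3220 (V=28.3220), down 17.6120 (V=17.2111). Price 23.7183; hedge Δ=1.0374, bond B=-0.9725.
  t=0,j=0: stock 20.0000 → up 23.8000 (V=23.7183), down 14.8000 (V=13.8911). Price 19.7564; hedge Δ=1.0919, bond B=-2.0819.
Self-financing check: at every node Δ·S+B equals the discounted successor values.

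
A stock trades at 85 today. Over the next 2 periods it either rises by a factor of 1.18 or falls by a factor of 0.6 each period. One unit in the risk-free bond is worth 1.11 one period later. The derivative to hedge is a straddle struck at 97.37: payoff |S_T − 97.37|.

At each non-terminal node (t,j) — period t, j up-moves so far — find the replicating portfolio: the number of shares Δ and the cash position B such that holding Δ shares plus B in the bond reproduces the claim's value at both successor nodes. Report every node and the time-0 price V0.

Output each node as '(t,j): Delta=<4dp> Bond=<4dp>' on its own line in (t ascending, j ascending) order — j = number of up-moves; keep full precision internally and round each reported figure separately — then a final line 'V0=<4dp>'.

Since d<R<u, set p* = (R−d)/(u−d) = 0.8793; price each node as the discounted p*-expectation of its children.
Payoff layer (t=2): V(2,0)=66.7700, V(2,1)=37.1900, V(2,2)=20.9840
(1,0): S=51.0000. Δ = (V_up−V_dn)/(S_up−S_dn) = (37.1900−66.7700)/(60.1800−30.6000) = -1.0000. V = [p*·37.1900 + (1−p*)·66.7700]/1.11 = 36.7207. B = V − Δ·S = 87.7207.
(1,1): S=100.3000. Δ = (V_up−V_dn)/(S_up−S_dn) = (20.9840−37.1900)/(118.3540−60.1800) = -0.2786. V = [p*·20.9840 + (1−p*)·37.1900]/1.11 = 20.6666. B = V − Δ·S = 48.6080.
(0,0): S=85.0000. Δ = (V_up−V_dn)/(S_up−S_dn) = (20.6666−36.7207)/(100.3000−51.0000) = -0.3256. V = [p*·20.6666 + (1−p*)·36.7207]/1.11 = 20.3641. B = V − Δ·S = 48.0437.
Each (Δ,B) replicates both successor values, so the strategy is self-financing and V0 is arbitrage-free.

(0,0): Delta=-0.3256 Bond=48.0437
(1,0): Delta=-1.0000 Bond=87.7207
(1,1): Delta=-0.2786 Bond=48.6080
V0=20.3641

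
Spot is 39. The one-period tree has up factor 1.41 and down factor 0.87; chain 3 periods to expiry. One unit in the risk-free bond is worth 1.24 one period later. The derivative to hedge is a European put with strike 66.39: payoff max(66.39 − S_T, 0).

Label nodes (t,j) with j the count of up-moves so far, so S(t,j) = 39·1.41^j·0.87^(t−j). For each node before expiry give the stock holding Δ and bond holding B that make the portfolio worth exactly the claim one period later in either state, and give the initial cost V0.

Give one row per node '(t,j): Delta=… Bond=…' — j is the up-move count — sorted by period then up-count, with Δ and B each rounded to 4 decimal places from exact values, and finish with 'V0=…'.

The replicating-portfolio and risk-neutral prices coincide; use p* = (1.24−0.87)/(1.41−0.87) = 0.6852 for the latter.
At expiry t=3: V(3,0)=40.7084, V(3,1)=24.7681, V(3,2)=0.0000, V(3,3)=0.0000
Node (2,0) S=29.5191: V=(p*·24.7681+(1−p*)·40.7084)/1.24=24.0212; Δ=(24.7681−40.7084)/(41.6219−25.6816)=-1.0000; B=V−Δ·S=53.5403
Node (2,1) S=47.8413: V=(p*·0.0000+(1−p*)·24.7681)/1.24=6.2882; Δ=(0.0000−24.7681)/(67.4562−41.6219)=-0.9587; B=V−Δ·S=52.1550
Node (2,2) S=77.5359: V=(p*·0.0000+(1−p*)·0.0000)/1.24=0.0000; Δ=(0.0000−0.0000)/(109.3256−67.4562)=0.0000; B=V−Δ·S=0.0000
Node (1,0) S=33.9300: V=(p*·6.2882+(1−p*)·24.0212)/1.24=9.5732; Δ=(6.2882−24.0212)/(47.8413−29.5191)=-0.9678; B=V−Δ·S=42.4122
Node (1,1) S=54.9900: V=(p*·0.0000+(1−p*)·6.2882)/1.24=1.5965; Δ=(0.0000−6.2882)/(77.5359−47.8413)=-0.2118; B=V−Δ·S=13.2413
Node (0,0) S=39.0000: V=(p*·1.5965+(1−p*)·9.5732)/1.24=3.3126; Δ=(1.5965−9.5732)/(54.9900−33.9300)=-0.3788; B=V−Δ·S=18.0844
Self-financing check: at every node Δ·S+B equals the discounted successor values.

(0,0): Delta=-0.3788 Bond=18.0844
(1,0): Delta=-0.9678 Bond=42.4122
(1,1): Delta=-0.2118 Bond=13.2413
(2,0): Delta=-1.0000 Bond=53.5403
(2,1): Delta=-0.9587 Bond=52.1550
(2,2): Delta=0.0000 Bond=0.0000
V0=3.3126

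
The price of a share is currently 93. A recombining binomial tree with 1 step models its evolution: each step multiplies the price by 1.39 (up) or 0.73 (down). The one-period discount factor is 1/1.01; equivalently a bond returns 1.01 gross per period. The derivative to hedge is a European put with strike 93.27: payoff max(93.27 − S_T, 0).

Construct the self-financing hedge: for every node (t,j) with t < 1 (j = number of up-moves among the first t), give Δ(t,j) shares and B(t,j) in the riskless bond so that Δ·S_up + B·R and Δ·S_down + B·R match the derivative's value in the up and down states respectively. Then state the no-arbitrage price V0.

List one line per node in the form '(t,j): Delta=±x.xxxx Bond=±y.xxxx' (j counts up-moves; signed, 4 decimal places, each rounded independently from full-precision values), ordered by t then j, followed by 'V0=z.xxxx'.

(0,0): Delta=-0.4135 Bond=52.9226
V0=14.4680

No-arbitrage ⇒ martingale measure with p* = (R−d)/(u−d) = 0.4242.
Terminal payoffs: V(1,0)=25.3800, V(1,1)=0.0000
(0,0): S=93.0000. Δ = (V_up−V_dn)/(S_up−S_dn) = (0.0000−25.3800)/(129.2700−67.8900) = -0.4135. V = [p*·0.0000 + (1−p*)·25.3800]/1.01 = 14.4680. B = V − Δ·S = 52.9226.
Root portfolio cost Δ·93+B reproduces V0=14.4680.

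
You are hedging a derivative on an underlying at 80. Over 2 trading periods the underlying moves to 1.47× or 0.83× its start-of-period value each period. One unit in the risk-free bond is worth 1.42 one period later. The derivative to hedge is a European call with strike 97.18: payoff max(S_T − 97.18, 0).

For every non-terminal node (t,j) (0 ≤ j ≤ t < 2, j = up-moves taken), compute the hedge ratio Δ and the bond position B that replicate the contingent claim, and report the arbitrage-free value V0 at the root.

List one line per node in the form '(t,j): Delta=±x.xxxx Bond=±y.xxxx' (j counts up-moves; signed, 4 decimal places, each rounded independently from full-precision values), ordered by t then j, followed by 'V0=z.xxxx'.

Risk-neutral probability p* = (R−d)/(u−d) = (1.42−0.83)/(1.47−0.83) = 0.9219.
At expiry t=2: V(2,0)=0.0000, V(2,1)=0.4280, V(2,2)=75.6920
Node (1,0) S=66.4000: V=(p*·0.4280+(1−p*)·0.0000)/1.42=0.2779; Δ=(0.4280−0.0000)/(97.6080−55.1120)=0.0101; B=V−Δ·S=-0.3909
Node (1,1) S=117.6000: V=(p*·75.6920+(1−p*)·0.4280)/1.42=49.1634; Δ=(75.6920−0.4280)/(172.8720−97.6080)=1.0000; B=V−Δ·S=-68.4366
Node (0,0) S=80.0000: V=(p*·49.1634+(1−p*)·0.2779)/1.42=31.9325; Δ=(49.1634−0.2779)/(117.6000−66.4000)=0.9548; B=V−Δ·S=-44.4511
Check: Δ(0,0)·S0 + B(0,0) = 31.9325 = V0.

(0,0): Delta=0.9548 Bond=-44.4511
(1,0): Delta=0.0101 Bond=-0.3909
(1,1): Delta=1.0000 Bond=-68.4366
V0=31.9325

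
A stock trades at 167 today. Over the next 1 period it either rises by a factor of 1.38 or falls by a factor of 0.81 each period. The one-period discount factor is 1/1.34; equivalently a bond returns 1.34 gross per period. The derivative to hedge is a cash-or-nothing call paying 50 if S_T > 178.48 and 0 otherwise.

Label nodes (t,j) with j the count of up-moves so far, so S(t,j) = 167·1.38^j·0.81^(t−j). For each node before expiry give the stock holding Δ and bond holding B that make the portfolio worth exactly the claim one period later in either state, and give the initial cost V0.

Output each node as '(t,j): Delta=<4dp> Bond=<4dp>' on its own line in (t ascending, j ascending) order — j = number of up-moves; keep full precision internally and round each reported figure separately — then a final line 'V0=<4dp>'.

(0,0): Delta=0.5253 Bond=-53.0244
V0=34.6949

Risk-neutral probability p* = (R−d)/(u−d) = (1.34−0.81)/(1.38−0.81) = 0.9298.
Terminal values V(1,·): V(1,0)=0.0000, V(1,1)=50.0000
Node (0,0) S=167.0000: V=(p*·50.0000+(1−p*)·0.0000)/1.34=34.6949; Δ=(50.0000−0.0000)/(230.4600−135.2700)=0.5253; B=V−Δ·S=-53.0244
Self-financing check: at every node Δ·S+B equals the discounted successor values.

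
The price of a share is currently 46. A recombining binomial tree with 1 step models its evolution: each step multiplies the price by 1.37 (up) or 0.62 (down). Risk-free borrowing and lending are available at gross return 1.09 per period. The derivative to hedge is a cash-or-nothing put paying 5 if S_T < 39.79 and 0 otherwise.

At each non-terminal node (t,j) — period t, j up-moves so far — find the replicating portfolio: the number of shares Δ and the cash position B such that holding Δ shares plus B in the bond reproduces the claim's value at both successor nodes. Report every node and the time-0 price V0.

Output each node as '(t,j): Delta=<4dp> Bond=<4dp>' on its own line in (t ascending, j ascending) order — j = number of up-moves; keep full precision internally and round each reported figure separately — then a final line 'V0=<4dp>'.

(0,0): Delta=-0.1449 Bond=8.3792
V0=1.7125

Since d<R<u, set p* = (R−d)/(u−d) = 0.6267; price each node as the discounted p*-expectation of its children.
At expiry t=1: V(1,0)=5.0000, V(1,1)=0.0000
(0,0): S=46.0000. Δ = (V_up−V_dn)/(S_up−S_dn) = (0.0000−5.0000)/(63.0200−28.5200) = -0.1449. V = [p*·0.0000 + (1−p*)·5.0000]/1.09 = 1.7125. B = V − Δ·S = 8.3792.
Self-financing check: at every node Δ·S+B equals the discounted successor values.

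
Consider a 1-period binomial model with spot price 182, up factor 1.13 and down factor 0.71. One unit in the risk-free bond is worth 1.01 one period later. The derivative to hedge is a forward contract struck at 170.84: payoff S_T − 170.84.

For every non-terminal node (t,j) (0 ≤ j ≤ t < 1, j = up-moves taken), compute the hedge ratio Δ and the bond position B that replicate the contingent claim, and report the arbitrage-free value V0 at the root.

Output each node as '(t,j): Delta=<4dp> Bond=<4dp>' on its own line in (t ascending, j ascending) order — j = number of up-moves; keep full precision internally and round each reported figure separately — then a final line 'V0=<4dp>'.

(0,0): Delta=1.0000 Bond=-169.1485
V0=12.8515

Since d<R<u, set p* = (R−d)/(u−d) = 0.7143; price each node as the discounted p*-expectation of its children.
Terminal values V(1,·): V(1,0)=-41.6200, V(1,1)=34.8200
Node (0,0) S=182.0000: V=(p*·34.8200+(1−p*)·-41.6200)/1.01=12.8515; Δ=(34.8200−-41.6200)/(205.6600−129.2200)=1.0000; B=V−Δ·S=-169.1485
Each (Δ,B) replicates both successor values, so the strategy is self-financing and V0 is arbitrage-free.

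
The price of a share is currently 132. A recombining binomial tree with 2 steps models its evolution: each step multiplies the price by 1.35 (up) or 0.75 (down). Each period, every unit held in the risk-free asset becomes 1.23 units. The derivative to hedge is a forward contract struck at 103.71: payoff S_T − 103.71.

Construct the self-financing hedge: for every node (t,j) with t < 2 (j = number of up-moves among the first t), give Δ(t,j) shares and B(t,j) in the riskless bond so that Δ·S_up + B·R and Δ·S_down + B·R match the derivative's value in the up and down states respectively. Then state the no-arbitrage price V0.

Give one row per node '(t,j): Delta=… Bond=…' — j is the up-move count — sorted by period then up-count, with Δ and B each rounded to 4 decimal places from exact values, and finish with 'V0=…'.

(0,0): Delta=1.0000 Bond=-68.5505
(1,0): Delta=1.0000 Bond=-84.3171
(1,1): Delta=1.0000 Bond=-84.3171
V0=63.4495

Under the risk-neutral measure, an up-move has probability p* = (R−d)/(u−d) = 0.8000 and values discount at R = 1.23.
Terminal values V(2,·): V(2,0)=-29.4600, V(2,1)=29.9400, V(2,2)=136.8600
  t=1,j=0: stock 99.0000 → up 133.6500 (V=29.9400), down 74.2500 (V=-29.4600). Price 14.6829; hedge Δ=1.0000, bond B=-84.3171.
  t=1,j=1: stock 178.2000 → up 240.5700 (V=136.8600), down 133.6500 (V=29.9400). Price 93.8829; hedge Δ=1.0000, bond B=-84.3171.
  t=0,j=0: stock 132.0000 → up 178.2000 (V=93.8829), down 99.0000 (V=14.6829). Price 63.4495; hedge Δ=1.0000, bond B=-68.5505.
Check: Δ(0,0)·S0 + B(0,0) = 63.4495 = V0.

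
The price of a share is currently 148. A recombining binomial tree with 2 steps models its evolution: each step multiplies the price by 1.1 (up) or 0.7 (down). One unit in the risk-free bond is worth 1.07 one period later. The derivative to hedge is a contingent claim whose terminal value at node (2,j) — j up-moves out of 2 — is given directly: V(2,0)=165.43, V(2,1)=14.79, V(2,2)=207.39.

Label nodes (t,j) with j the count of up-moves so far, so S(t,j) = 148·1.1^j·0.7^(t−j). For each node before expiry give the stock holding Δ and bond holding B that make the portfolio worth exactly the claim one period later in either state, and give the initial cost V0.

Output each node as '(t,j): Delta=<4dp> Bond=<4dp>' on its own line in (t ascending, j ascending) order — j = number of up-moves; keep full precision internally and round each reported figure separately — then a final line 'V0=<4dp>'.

(0,0): Delta=2.6341 Bond=-232.2576
(1,0): Delta=-3.6351 Bond=400.9813
(1,1): Delta=2.9576 Bond=-301.1776
V0=157.5952

The replicating-portfolio and risk-neutral prices coincide; use p* = (1.07−0.7)/(1.1−0.7) = 0.9250 for the latter.
Payoff layer (t=2): V(2,0)=165.4300, V(2,1)=14.7900, V(2,2)=207.3900
  t=1,j=0: stock 103.6000 → up 113.9600 (V=14.7900), down 72.5200 (V=165.4300). Price 24.3813; hedge Δ=-3.6351, bond B=400.9813.
  t=1,j=1: stock 162.8000 → up 179.0800 (V=207.3900), down 113.9600 (V=14.7900). Price 180.3224; hedge Δ=2.9576, bond B=-301.1776.
  t=0,j=0: stock 148.0000 → up 162.8000 (V=180.3224), down 103.6000 (V=24.3813). Price 157.5952; hedge Δ=2.6341, bond B=-232.2576.
Self-financing check: at every node Δ·S+B equals the discounted successor values.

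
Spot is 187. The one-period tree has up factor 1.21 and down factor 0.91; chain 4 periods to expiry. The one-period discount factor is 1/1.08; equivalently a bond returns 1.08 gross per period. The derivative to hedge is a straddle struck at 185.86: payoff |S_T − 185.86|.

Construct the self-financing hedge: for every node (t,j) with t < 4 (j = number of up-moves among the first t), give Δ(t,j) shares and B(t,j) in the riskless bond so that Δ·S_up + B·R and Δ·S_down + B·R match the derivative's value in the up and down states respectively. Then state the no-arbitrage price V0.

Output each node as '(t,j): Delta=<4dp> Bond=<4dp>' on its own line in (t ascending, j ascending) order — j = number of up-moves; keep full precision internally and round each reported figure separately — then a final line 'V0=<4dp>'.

Risk-neutral probability p* = (R−d)/(u−d) = (1.08−0.91)/(1.21−0.91) = 0.5667.
Payoff layer (t=4): V(4,0)=57.6248, V(4,1)=15.3495, V(4,2)=40.8628, V(4,3)=115.6065, V(4,4)=214.9911
Node (3,0) S=140.9178: V=(p*·15.3495+(1−p*)·57.6248)/1.08=31.1748; Δ=(15.3495−57.6248)/(170.5105−128.2352)=-1.0000; B=V−Δ·S=172.0926
Node (3,1) S=187.3742: V=(p*·40.8628+(1−p*)·15.3495)/1.08=27.5991; Δ=(40.8628−15.3495)/(226.7228−170.5105)=0.4539; B=V−Δ·S=-57.4452
Node (3,2) S=249.1459: V=(p*·115.6065+(1−p*)·40.8628)/1.08=77.0533; Δ=(115.6065−40.8628)/(301.4665−226.7228)=1.0000; B=V−Δ·S=-172.0926
Node (3,3) S=331.2819: V=(p*·214.9911+(1−p*)·115.6065)/1.08=159.1893; Δ=(214.9911−115.6065)/(400.8511−301.4665)=1.0000; B=V−Δ·S=-172.0926
Node (2,0) S=154.8547: V=(p*·27.5991+(1−p*)·31.1748)/1.08=26.9894; Δ=(27.5991−31.1748)/(187.3742−140.9178)=-0.0770; B=V−Δ·S=38.9085
Node (2,1) S=205.9057: V=(p*·77.0533+(1−p*)·27.5991)/1.08=51.5029; Δ=(77.0533−27.5991)/(249.1459−187.3742)=0.8006; B=V−Δ·S=-113.3445
Node (2,2) S=273.7867: V=(p*·159.1893+(1−p*)·77.0533)/1.08=114.4417; Δ=(159.1893−77.0533)/(331.2819−249.1459)=1.0000; B=V−Δ·S=-159.3450
Node (1,0) S=170.1700: V=(p*·51.5029+(1−p*)·26.9894)/1.08=37.8522; Δ=(51.5029−26.9894)/(205.9057−154.8547)=0.4802; B=V−Δ·S=-43.8594
Node (1,1) S=226.2700: V=(p*·114.4417+(1−p*)·51.5029)/1.08=80.7113; Δ=(114.4417−51.5029)/(273.7867−205.9057)=0.9272; B=V−Δ·S=-129.0847
Node (0,0) S=187.0000: V=(p*·80.7113+(1−p*)·37.8522)/1.08=57.5362; Δ=(80.7113−37.8522)/(226.2700−170.1700)=0.7640; B=V−Δ·S=-85.3275
Each (Δ,B) replicates both successor values, so the strategy is self-financing and V0 is arbitrage-free.

(0,0): Delta=0.7640 Bond=-85.3275
(1,0): Delta=0.4802 Bond=-43.8594
(1,1): Delta=0.9272 Bond=-129.0847
(2,0): Delta=-0.0770 Bond=38.9085
(2,1): Delta=0.8006 Bond=-113.3445
(2,2): Delta=1.0000 Bond=-159.3450
(3,0): Delta=-1.0000 Bond=172.0926
(3,1): Delta=0.4539 Bond=-57.4452
(3,2): Delta=1.0000 Bond=-172.0926
(3,3): Delta=1.0000 Bond=-172.0926
V0=57.5362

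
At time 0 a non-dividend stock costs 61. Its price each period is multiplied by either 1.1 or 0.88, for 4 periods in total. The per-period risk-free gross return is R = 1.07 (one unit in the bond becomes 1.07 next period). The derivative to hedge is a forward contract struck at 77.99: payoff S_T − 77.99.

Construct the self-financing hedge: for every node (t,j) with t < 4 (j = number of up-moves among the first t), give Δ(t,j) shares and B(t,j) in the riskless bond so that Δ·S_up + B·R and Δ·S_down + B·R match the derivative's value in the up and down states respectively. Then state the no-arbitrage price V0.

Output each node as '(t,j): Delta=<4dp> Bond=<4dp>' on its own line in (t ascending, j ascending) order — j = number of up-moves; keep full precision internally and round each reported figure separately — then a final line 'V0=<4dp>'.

Under the risk-neutral measure, an up-move has probability p* = (R−d)/(u−d) = 0.8636 and values discount at R = 1.07.
Terminal values V(4,·): V(4,0)=-41.4086, V(4,1)=-32.2632, V(4,2)=-20.8315, V(4,3)=-6.5419, V(4,4)=11.3201
  t=3,j=0: stock 41.5698 → up 45.7268 (V=-32.2632), down 36.5814 (V=-41.4086). Price -31.3181; hedge Δ=1.0000, bond B=-72.8879.
  t=3,j=1: stock 51.9622 → up 57.1585 (V=-20.8315), down 45.7268 (V=-32.2632). Price -20.9256; hedge Δ=1.0000, bond B=-72.8879.
  t=3,j=2: stock 64.9528 → up 71.4481 (V=-6.5419), down 57.1585 (V=-20.8315). Price -7.9351; hedge Δ=1.0000, bond B=-72.8879.
  t=3,j=3: stock 81.1910 → up 89.3101 (V=11.3201), down 71.4481 (V=-6.5419). Price 8.3031; hedge Δ=1.0000, bond B=-72.8879.
  t=2,j=0: stock 47.2384 → up 51.9622 (V=-20.9256), down 41.5698 (V=-31.3181). Price -20.8811; hedge Δ=1.0000, bond B=-68.1195.
  t=2,j=1: stock 59.0480 → up 64.9528 (V=-7.9351), down 51.9622 (V=-20.9256). Price -9.0715; hedge Δ=1.0000, bond B=-68.1195.
  t=2,j=2: stock 73.8100 → up 81.1910 (V=8.3031), down 64.9528 (V=-7.9351). Price 5.6905; hedge Δ=1.0000, bond B=-68.1195.
  t=1,j=0: stock 53.6800 → up 59.0480 (V=-9.0715), down 47.2384 (V=-20.8811). Price -9.9831; hedge Δ=1.0000, bond B=-63.6631.
  t=1,j=1: stock 67.1000 → up 73.8100 (V=5.6905), down 59.0480 (V=-9.0715). Price 3.4369; hedge Δ=1.0000, bond B=-63.6631.
  t=0,j=0: stock 61.0000 → up 67.1000 (V=3.4369), down 53.6800 (V=-9.9831). Price 1.5018; hedge Δ=1.0000, bond B=-59.4982.
Root portfolio cost Δ·61+B reproduces V0=1.5018.

(0,0): Delta=1.0000 Bond=-59.4982
(1,0): Delta=1.0000 Bond=-63.6631
(1,1): Delta=1.0000 Bond=-63.6631
(2,0): Delta=1.0000 Bond=-68.1195
(2,1): Delta=1.0000 Bond=-68.1195
(2,2): Delta=1.0000 Bond=-68.1195
(3,0): Delta=1.0000 Bond=-72.8879
(3,1): Delta=1.0000 Bond=-72.8879
(3,2): Delta=1.0000 Bond=-72.8879
(3,3): Delta=1.0000 Bond=-72.8879
V0=1.5018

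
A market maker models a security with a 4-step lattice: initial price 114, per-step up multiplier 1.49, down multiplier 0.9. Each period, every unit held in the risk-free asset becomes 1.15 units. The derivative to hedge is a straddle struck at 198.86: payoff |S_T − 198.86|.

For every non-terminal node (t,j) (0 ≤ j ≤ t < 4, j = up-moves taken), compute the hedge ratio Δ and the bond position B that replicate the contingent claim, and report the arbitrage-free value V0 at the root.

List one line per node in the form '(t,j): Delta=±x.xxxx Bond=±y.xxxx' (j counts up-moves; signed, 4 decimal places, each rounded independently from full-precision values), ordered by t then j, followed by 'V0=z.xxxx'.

Under the risk-neutral measure, an up-move has probability p* = (R−d)/(u−d) = 0.4237 and values discount at R = 1.15.
Terminal payoffs: V(4,0)=124.0646, V(4,1)=75.0321, V(4,2)=6.1440, V(4,3)=140.5356, V(4,4)=363.0282
(3,0): S=83.1060. Δ = (V_up−V_dn)/(S_up−S_dn) = (75.0321−124.0646)/(123.8279−74.7954) = -1.0000. V = [p*·75.0321 + (1−p*)·124.0646]/1.15 = 89.8157. B = V − Δ·S = 172.9217.
(3,1): S=137.5866. Δ = (V_up−V_dn)/(S_up−S_dn) = (6.1440−75.0321)/(205.0040−123.8279) = -0.8486. V = [p*·6.1440 + (1−p*)·75.0321]/1.15 = 39.8628. B = V − Δ·S = 156.6222.
(3,2): S=227.7823. Δ = (V_up−V_dn)/(S_up−S_dn) = (140.5356−6.1440)/(339.3956−205.0040) = 1.0000. V = [p*·140.5356 + (1−p*)·6.1440]/1.15 = 54.8605. B = V − Δ·S = -172.9217.
(3,3): S=377.1062. Δ = (V_up−V_dn)/(S_up−S_dn) = (363.0282−140.5356)/(561.8882−339.3956) = 1.0000. V = [p*·363.0282 + (1−p*)·140.5356]/1.15 = 204.1844. B = V − Δ·S = -172.9217.
(2,0): S=92.3400. Δ = (V_up−V_dn)/(S_up−S_dn) = (39.8628−89.8157)/(137.5866−83.1060) = -0.9169. V = [p*·39.8628 + (1−p*)·89.8157]/1.15 = 59.6950. B = V − Δ·S = 144.3610.
(2,1): S=152.8740. Δ = (V_up−V_dn)/(S_up−S_dn) = (54.8605−39.8628)/(227.7823−137.5866) = 0.1663. V = [p*·54.8605 + (1−p*)·39.8628]/1.15 = 40.1894. B = V − Δ·S = 14.7695.
(2,2): S=253.0914. Δ = (V_up−V_dn)/(S_up−S_dn) = (204.1844−54.8605)/(377.1062−227.7823) = 1.0000. V = [p*·204.1844 + (1−p*)·54.8605]/1.15 = 102.7247. B = V − Δ·S = -150.3667.
(1,0): S=102.6000. Δ = (V_up−V_dn)/(S_up−S_dn) = (40.1894−59.6950)/(152.8740−92.3400) = -0.3222. V = [p*·40.1894 + (1−p*)·59.6950]/1.15 = 44.7216. B = V − Δ·S = 77.7820.
(1,1): S=169.8600. Δ = (V_up−V_dn)/(S_up−S_dn) = (102.7247−40.1894)/(253.0914−152.8740) = 0.6240. V = [p*·102.7247 + (1−p*)·40.1894]/1.15 = 57.9890. B = V − Δ·S = -48.0030.
(0,0): S=114.0000. Δ = (V_up−V_dn)/(S_up−S_dn) = (57.9890−44.7216)/(169.8600−102.6000) = 0.1973. V = [p*·57.9890 + (1−p*)·44.7216]/1.15 = 43.7769. B = V − Δ·S = 21.2898.
The time-0 hedge costs 43.7769, which is the no-arbitrage price.

(0,0): Delta=0.1973 Bond=21.2898
(1,0): Delta=-0.3222 Bond=77.7820
(1,1): Delta=0.6240 Bond=-48.0030
(2,0): Delta=-0.9169 Bond=144.3610
(2,1): Delta=0.1663 Bond=14.7695
(2,2): Delta=1.0000 Bond=-150.3667
(3,0): Delta=-1.0000 Bond=172.9217
(3,1): Delta=-0.8486 Bond=156.6222
(3,2): Delta=1.0000 Bond=-172.9217
(3,3): Delta=1.0000 Bond=-172.9217
V0=43.7769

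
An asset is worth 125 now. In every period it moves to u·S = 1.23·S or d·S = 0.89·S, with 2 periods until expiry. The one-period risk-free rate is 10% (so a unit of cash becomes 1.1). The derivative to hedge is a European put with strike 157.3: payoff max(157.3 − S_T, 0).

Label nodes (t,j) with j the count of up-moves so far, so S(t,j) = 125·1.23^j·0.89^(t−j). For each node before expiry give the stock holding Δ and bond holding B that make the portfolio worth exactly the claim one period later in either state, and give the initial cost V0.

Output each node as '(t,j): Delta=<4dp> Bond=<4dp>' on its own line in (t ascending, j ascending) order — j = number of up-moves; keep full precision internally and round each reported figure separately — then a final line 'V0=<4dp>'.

(0,0): Delta=-0.5797 Bond=87.4927
(1,0): Delta=-1.0000 Bond=143.0000
(1,1): Delta=-0.3914 Bond=67.2965
V0=15.0298

Since d<R<u, set p* = (R−d)/(u−d) = 0.6176; price each node as the discounted p*-expectation of its children.
Terminal payoffs: V(2,0)=58.2875, V(2,1)=20.4625, V(2,2)=0.0000
(1,0): S=111.2500. Δ = (V_up−V_dn)/(S_up−S_dn) = (20.4625−58.2875)/(136.8375−99.0125) = -1.0000. V = [p*·20.4625 + (1−p*)·58.2875]/1.1 = 31.7500. B = V − Δ·S = 143.0000.
(1,1): S=153.7500. Δ = (V_up−V_dn)/(S_up−S_dn) = (0.0000−20.4625)/(189.1125−136.8375) = -0.3914. V = [p*·0.0000 + (1−p*)·20.4625]/1.1 = 7.1126. B = V − Δ·S = 67.2965.
(0,0): S=125.0000. Δ = (V_up−V_dn)/(S_up−S_dn) = (7.1126−31.7500)/(153.7500−111.2500) = -0.5797. V = [p*·7.1126 + (1−p*)·31.7500]/1.1 = 15.0298. B = V − Δ·S = 87.4927.
Root portfolio cost Δ·125+B reproduces V0=15.0298.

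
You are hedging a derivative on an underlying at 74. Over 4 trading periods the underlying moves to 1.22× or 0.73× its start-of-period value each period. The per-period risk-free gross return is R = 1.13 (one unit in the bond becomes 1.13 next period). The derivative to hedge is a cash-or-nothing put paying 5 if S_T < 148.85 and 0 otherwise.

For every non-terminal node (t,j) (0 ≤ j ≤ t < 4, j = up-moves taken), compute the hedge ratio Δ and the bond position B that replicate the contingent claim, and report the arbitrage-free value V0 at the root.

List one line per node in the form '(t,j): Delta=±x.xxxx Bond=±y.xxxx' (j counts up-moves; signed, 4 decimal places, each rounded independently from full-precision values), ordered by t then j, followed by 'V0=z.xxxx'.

(0,0): Delta=-0.0520 Bond=5.5519
(1,0): Delta=0.0000 Bond=3.4653
(1,1): Delta=-0.0590 Bond=6.9055
(2,0): Delta=0.0000 Bond=3.9157
(2,1): Delta=0.0000 Bond=3.9157
(2,2): Delta=-0.0669 Bond=8.6779
(3,0): Delta=0.0000 Bond=4.4248
(3,1): Delta=0.0000 Bond=4.4248
(3,2): Delta=0.0000 Bond=4.4248
(3,3): Delta=-0.0759 Bond=11.0168
V0=1.7048

No-arbitrage ⇒ martingale measure with p* = (R−d)/(u−d) = 0.8163.
Payoff layer (t=4): V(4,0)=5.0000, V(4,1)=5.0000, V(4,2)=5.0000, V(4,3)=5.0000, V(4,4)=0.0000
(3,0): S=28.7873. Δ = (V_up−V_dn)/(S_up−S_dn) = (5.0000−5.0000)/(35.1205−21.0147) = 0.0000. V = [p*·5.0000 + (1−p*)·5.0000]/1.13 = 4.4248. B = V − Δ·S = 4.4248.
(3,1): S=48.1102. Δ = (V_up−V_dn)/(S_up−S_dn) = (5.0000−5.0000)/(58.6945−35.1205) = 0.0000. V = [p*·5.0000 + (1−p*)·5.0000]/1.13 = 4.4248. B = V − Δ·S = 4.4248.
(3,2): S=80.4034. Δ = (V_up−V_dn)/(S_up−S_dn) = (5.0000−5.0000)/(98.0921−58.6945) = 0.0000. V = [p*·5.0000 + (1−p*)·5.0000]/1.13 = 4.4248. B = V − Δ·S = 4.4248.
(3,3): S=134.3728. Δ = (V_up−V_dn)/(S_up−S_dn) = (0.0000−5.0000)/(163.9348−98.0921) = -0.0759. V = [p*·0.0000 + (1−p*)·5.0000]/1.13 = 0.8127. B = V − Δ·S = 11.0168.
(2,0): S=39.4346. Δ = (V_up−V_dn)/(S_up−S_dn) = (4.4248−4.4248)/(48.1102−28.7873) = 0.0000. V = [p*·4.4248 + (1−p*)·4.4248]/1.13 = 3.9157. B = V − Δ·S = 3.9157.
(2,1): S=65.9044. Δ = (V_up−V_dn)/(S_up−S_dn) = (4.4248−4.4248)/(80.4034−48.1102) = 0.0000. V = [p*·4.4248 + (1−p*)·4.4248]/1.13 = 3.9157. B = V − Δ·S = 3.9157.
(2,2): S=110.1416. Δ = (V_up−V_dn)/(S_up−S_dn) = (0.8127−4.4248)/(134.3728−80.4034) = -0.0669. V = [p*·0.8127 + (1−p*)·4.4248]/1.13 = 1.3063. B = V − Δ·S = 8.6779.
(1,0): S=54.0200. Δ = (V_up−V_dn)/(S_up−S_dn) = (3.9157−3.9157)/(65.9044−39.4346) = 0.0000. V = [p*·3.9157 + (1−p*)·3.9157]/1.13 = 3.4653. B = V − Δ·S = 3.4653.
(1,1): S=90.2800. Δ = (V_up−V_dn)/(S_up−S_dn) = (1.3063−3.9157)/(110.1416−65.9044) = -0.0590. V = [p*·1.3063 + (1−p*)·3.9157]/1.13 = 1.5802. B = V − Δ·S = 6.9055.
(0,0): S=74.0000. Δ = (V_up−V_dn)/(S_up−S_dn) = (1.5802−3.4653)/(90.2800−54.0200) = -0.0520. V = [p*·1.5802 + (1−p*)·3.4653]/1.13 = 1.7048. B = V − Δ·S = 5.5519.
Each (Δ,B) replicates both successor values, so the strategy is self-financing and V0 is arbitrage-free.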